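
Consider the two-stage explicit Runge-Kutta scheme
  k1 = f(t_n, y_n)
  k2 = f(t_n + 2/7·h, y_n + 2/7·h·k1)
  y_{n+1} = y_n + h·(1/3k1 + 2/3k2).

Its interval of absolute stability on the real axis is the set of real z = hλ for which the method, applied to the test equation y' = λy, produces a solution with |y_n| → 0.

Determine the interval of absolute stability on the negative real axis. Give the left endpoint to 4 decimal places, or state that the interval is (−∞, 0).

Set f=λy, z=hλ:
  k1=λy_n ⇒ h·k1=z·y_n;  k2=λ(1+2/7z)y_n ⇒ h·k2=z(1+2/7z)y_n
  y_{n+1}/y_n = 1 + 1/3z + 2/3z(1+2/7z) = 1 + z + 4/21z²
  ⇒ R(z) = 1 + z + 4/21z².

Need |R(x)|<1, x<0.
x=-0.32: |R|=0.6995
R=1: x+4/21x²=0 ⇒ x=−21/4=-5.2500; min R=1−1/(4·4/21)=-0.3125>−1
Confirm numerically:
  x=-4.940: |R|=0.70830 <1
  x=-4.547: |R|=0.39114 <1
  x=-4.191: |R|=0.15462 <1
  x=-2.583: |R|=0.31216 <1
  x=-5.841: |R|=1.65753 >1
  x=-5.784: |R|=1.58832 >1
Interval (-5.2500, 0).

z∈(-5.2500,0).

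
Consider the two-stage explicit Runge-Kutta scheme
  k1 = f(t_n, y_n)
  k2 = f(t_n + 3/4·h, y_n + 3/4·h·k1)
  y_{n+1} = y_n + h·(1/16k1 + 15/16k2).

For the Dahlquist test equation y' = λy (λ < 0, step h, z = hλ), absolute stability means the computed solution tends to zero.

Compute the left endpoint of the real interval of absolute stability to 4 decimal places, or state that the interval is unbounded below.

z* = -1.4222.

With y'=λy (z=hλ):
  k1=λy_n ⇒ h·k1=z·y_n;  k2=λ(1+3/4z)y_n ⇒ h·k2=z(1+3/4z)y_n
  y_{n+1}/y_n = 1 + 1/16z + 15/16z(1+3/4z) = 1 + z + 45/64z²
  so R(z) = 1 + z + 45/64z².

Need |R(x)|<1, x<0.
x=-1.4: |R|=0.9781
R=1: x+45/64x²=0 ⇒ x=−64/45=-1.4222; min R=1−1/(4·45/64)=0.6444>−1
Confirm numerically:
  x=-1.328: |R|=0.91202 <1
  x=-0.903: |R|=0.67033 <1
  x=-0.720: |R|=0.64450 <1
  x=-0.632: |R|=0.64884 <1
  x=-1.924: |R|=1.67881 >1
  x=-1.676: |R|=1.29906 >1
Stable set (-1.4222, 0).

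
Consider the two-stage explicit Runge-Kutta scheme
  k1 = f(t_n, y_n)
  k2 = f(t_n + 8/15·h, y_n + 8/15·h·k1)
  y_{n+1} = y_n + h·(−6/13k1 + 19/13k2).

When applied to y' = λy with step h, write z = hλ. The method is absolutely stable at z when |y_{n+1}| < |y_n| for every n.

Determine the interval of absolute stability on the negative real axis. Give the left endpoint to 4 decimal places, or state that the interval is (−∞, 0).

On y'=λy, z=hλ:
  k1=λy_n ⇒ h·k1=z·y_n;  k2=λ(1+8/15z)y_n ⇒ h·k2=z(1+8/15z)y_n
  y_{n+1}/y_n = 1 − 6/13z + 19/13z(1+8/15z) = 1 + z + 152/195z²
  Hence R(z) = 1 + z + 152/195z².

Find x<0 with |R(x)|<1.
x=-0.3: |R|=0.7702
R=1: x+152/195x²=0 ⇒ x=−195/152=-1.2829; min R=1−1/(4·152/195)=0.6793>−1
Confirm numerically:
  x=-1.208: |R|=0.92948 <1
  x=-1.104: |R|=0.84605 <1
  x=-0.885: |R|=0.72551 <1
  x=-0.834: |R|=0.70818 <1
  x=-1.776: |R|=1.68264 >1
  x=-1.704: |R|=1.55933 >1
  x=-1.495: |R|=1.24717 >1
Interval (-1.2829, 0).

z∈(-1.2829,0).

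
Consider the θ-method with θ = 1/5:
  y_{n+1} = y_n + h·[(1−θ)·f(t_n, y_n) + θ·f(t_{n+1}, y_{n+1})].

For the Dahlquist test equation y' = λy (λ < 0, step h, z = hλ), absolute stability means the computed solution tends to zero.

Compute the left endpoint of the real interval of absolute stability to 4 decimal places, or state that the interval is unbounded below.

Test eqn y'=λy, z=hλ:
  y_{n+1} = y_n + z·[4/5·y_n + 1/5·y_{n+1}] ⇒ (1 − 1/5z)y_{n+1} = (1 + 4/5z)y_n
  Hence R(z) = (1 + 4/5z)/(1 − 1/5z).

Solve |R(x)|<1 on ℝ⁻.
x=-1.31: |R|=0.0380
R=−1: 1+4/5x = −1+1/5x ⇒ -3/5x=2 ⇒ x=2/(-3/5)=-3.3333
Confirm numerically:
  x=-3.209: |R|=0.95456 <1
  x=-1.542: |R|=0.17854 <1
  x=-1.343: |R|=0.05865 <1
  x=-3.887: |R|=1.18690 >1
  x=-3.418: |R|=1.03017 >1
Interval (-3.3333, 0).

z* = -3.3333.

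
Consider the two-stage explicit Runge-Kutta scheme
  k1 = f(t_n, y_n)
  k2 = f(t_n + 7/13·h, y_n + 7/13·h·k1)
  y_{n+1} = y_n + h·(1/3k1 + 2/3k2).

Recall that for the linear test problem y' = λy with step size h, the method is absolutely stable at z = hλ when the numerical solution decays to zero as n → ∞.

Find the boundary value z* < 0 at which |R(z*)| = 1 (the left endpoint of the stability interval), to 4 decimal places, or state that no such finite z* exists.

On y'=λy, z=hλ:
  k1=λy_n ⇒ h·k1=z·y_n;  k2=λ(1+7/13z)y_n ⇒ h·k2=z(1+7/13z)y_n
  y_{n+1}/y_n = 1 + 1/3z + 2/3z(1+7/13z) = 1 + z + 14/39z²
  ⇒ R(z) = 1 + z + 14/39z².

Boundary: |R(x)|=1, x<0.
x=-0.63: |R|=0.5125
R=1: x+14/39x²=0 ⇒ x=−39/14=-2.7857; min R=1−1/(4·14/39)=0.3036>−1
Confirm numerically:
  x=-2.603: |R|=0.82927 <1
  x=-2.404: |R|=0.67059 <1
  x=-1.836: |R|=0.37407 <1
  x=-3.211: |R|=1.49021 >1
  x=-2.835: |R|=1.05016 >1
So |R|<1 on (-2.7857, 0).

left endpoint -2.7857.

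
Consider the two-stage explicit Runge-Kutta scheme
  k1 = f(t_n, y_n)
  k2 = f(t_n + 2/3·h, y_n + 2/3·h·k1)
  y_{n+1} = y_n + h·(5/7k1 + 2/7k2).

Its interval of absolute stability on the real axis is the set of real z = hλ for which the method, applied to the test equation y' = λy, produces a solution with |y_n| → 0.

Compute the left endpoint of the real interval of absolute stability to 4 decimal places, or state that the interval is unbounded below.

Test eqn y'=λy, z=hλ:
  k1=λy_n ⇒ h·k1=z·y_n;  k2=λ(1+2/3z)y_n ⇒ h·k2=z(1+2/3z)y_n
  y_{n+1}/y_n = 1 + 5/7z + 2/7z(1+2/3z) = 1 + z + 4/21z²
  R(z) = 1 + z + 4/21z².

Boundary: |R(x)|=1, x<0.
x=-1.13: |R|=0.1132
R=1: x+4/21x²=0 ⇒ x=−21/4=-5.2500; min R=1−1/(4·4/21)=-0.3125>−1
Confirm numerically:
  x=-4.371: |R|=0.26817 <1
  x=-2.831: |R|=0.30442 <1
  x=-2.482: |R|=0.30860 <1
  x=-5.798: |R|=1.60520 >1
  x=-5.609: |R|=1.38355 >1
So |R|<1 on (-5.2500, 0).

left endpoint -5.2500.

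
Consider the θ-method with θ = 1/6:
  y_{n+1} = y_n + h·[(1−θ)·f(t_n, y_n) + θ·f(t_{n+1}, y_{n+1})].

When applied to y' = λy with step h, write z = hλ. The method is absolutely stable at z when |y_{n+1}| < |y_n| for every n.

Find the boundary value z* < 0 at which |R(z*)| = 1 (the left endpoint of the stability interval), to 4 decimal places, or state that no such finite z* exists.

left endpoint -3.0000.

On y'=λy, z=hλ:
  y_{n+1} = y_n + z·[5/6·y_n + 1/6·y_{n+1}] ⇒ (1 − 1/6z)y_{n+1} = (1 + 5/6z)y_n
  R(z) = (1 + 5/6z)/(1 − 1/6z).

Solve |R(x)|<1 on ℝ⁻.
x=-1.6: |R|=0.2632
R=−1: 1+5/6x = −1+1/6x ⇒ -2/3x=2 ⇒ x=2/(-2/3)=-3.0000
Confirm numerically:
  x=-2.631: |R|=0.82899 <1
  x=-2.591: |R|=0.80957 <1
  x=-2.253: |R|=0.63795 <1
  x=-1.249: |R|=0.03380 <1
  x=-3.188: |R|=1.08185 >1
  x=-3.143: |R|=1.06256 >1
  x=-3.060: |R|=1.02649 >1
Interval (-3.0000, 0).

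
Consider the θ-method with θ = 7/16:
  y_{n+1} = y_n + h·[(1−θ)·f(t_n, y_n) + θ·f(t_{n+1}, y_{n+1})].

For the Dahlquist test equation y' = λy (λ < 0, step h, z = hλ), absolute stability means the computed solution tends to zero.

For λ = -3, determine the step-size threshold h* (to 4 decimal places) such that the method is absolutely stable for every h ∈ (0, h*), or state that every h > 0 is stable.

(-16.0000,0); λ=-3 ⇒ h* = (16)/3 = 5.3333.

Test eqn y'=λy, z=hλ:
  y_{n+1} = y_n + z·[9/16·y_n + 7/16·y_{n+1}] ⇒ (1 − 7/16z)y_{n+1} = (1 + 9/16z)y_n
  R(z) = (1 + 9/16z)/(1 − 7/16z).

Find x<0 with |R(x)|<1.
x=-1.13: |R|=0.2438
R=−1: 1+9/16x = −1+7/16x ⇒ -1/8x=2 ⇒ x=2/(-1/8)=-16.0000
Confirm numerically:
  x=-11.207: |R|=0.89851 <1
  x=-11.043: |R|=0.89374 <1
  x=-9.298: |R|=0.83469 <1
  x=-7.400: |R|=0.74631 <1
  x=-16.248: |R|=1.00382 >1
  x=-16.095: |R|=1.00148 >1
Stable set (-16.0000, 0).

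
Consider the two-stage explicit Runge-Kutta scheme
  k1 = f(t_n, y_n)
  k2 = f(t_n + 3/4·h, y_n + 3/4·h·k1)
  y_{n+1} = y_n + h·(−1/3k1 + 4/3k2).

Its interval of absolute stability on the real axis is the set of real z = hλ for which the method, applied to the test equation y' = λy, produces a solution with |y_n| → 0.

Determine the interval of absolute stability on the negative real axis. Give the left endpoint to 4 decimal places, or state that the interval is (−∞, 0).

z∈(-1.0000,0).

Set f=λy, z=hλ:
  k1=λy_n ⇒ h·k1=z·y_n;  k2=λ(1+3/4z)y_n ⇒ h·k2=z(1+3/4z)y_n
  y_{n+1}/y_n = 1 − 1/3z + 4/3z(1+3/4z) = 1 + z + z²
  R(z) = 1 + z + z².

Find x<0 with |R(x)|<1.
x=-0.92: |R|=0.9264
R=1: x+1x²=0 ⇒ x=−1=-1.0000; min R=1−1/(4·1)=0.7500>−1
Confirm numerically:
  x=-0.975: |R|=0.97562 <1
  x=-0.762: |R|=0.81864 <1
  x=-0.553: |R|=0.75281 <1
  x=-0.527: |R|=0.75073 <1
  x=-1.596: |R|=1.95122 >1
  x=-1.340: |R|=1.45560 >1
  x=-1.082: |R|=1.08872 >1
So |R|<1 on (-1.0000, 0).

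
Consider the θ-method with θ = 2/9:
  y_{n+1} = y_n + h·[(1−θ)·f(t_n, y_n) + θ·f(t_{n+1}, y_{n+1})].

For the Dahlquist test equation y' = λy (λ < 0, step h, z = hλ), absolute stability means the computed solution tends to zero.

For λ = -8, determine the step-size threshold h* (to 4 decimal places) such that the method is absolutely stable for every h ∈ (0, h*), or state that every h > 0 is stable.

With y'=λy (z=hλ):
  y_{n+1} = y_n + z·[7/9·y_n + 2/9·y_{n+1}] ⇒ (1 − 2/9z)y_{n+1} = (1 + 7/9z)y_n
  so R(z) = (1 + 7/9z)/(1 − 2/9z).

Need |R(x)|<1, x<0.
x=-1.57: |R|=0.1639
R=−1: 1+7/9x = −1+2/9x ⇒ -5/9x=2 ⇒ x=2/(-5/9)=-3.6000
Confirm numerically:
  x=-3.125: |R|=0.84426 <1
  x=-2.921: |R|=0.77126 <1
  x=-1.889: |R|=0.33049 <1
  x=-3.974: |R|=1.11034 >1
  x=-3.729: |R|=1.03919 >1
Interval (-3.6000, 0).

(-3.6000,0); λ=-8 ⇒ h* = (18/5)/8 = 0.4500.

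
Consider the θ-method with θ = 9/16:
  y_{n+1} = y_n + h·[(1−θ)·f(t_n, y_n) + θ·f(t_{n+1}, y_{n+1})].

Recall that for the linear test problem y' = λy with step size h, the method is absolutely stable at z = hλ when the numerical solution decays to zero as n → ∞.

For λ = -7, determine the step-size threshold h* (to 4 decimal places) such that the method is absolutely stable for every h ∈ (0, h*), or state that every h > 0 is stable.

Test eqn y'=λy, z=hλ:
  y_{n+1} = y_n + z·[7/16·y_n + 9/16·y_{n+1}] ⇒ (1 − 9/16z)y_{n+1} = (1 + 7/16z)y_n
  Hence R(z) = (1 + 7/16z)/(1 − 9/16z).

Need |R(x)|<1, x<0.
x=-1.32: |R|=0.2425
x=-2: |R|=0.0588
x=-10: |R|=0.5094
x=-100: |R|=0.7467
θ=9/16≥1/2 ⇒ |1+7/16x|<|1−9/16x| ∀x<0 ⇒ interval (−∞,0).

interval (−∞, 0). Any h>0 works for λ=-7.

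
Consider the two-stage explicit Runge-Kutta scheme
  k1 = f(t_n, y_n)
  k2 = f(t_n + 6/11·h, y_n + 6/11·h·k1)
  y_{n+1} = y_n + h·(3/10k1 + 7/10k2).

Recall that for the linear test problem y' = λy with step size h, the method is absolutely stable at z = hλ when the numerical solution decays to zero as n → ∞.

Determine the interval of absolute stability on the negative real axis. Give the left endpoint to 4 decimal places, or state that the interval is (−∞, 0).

z∈(-2.6190,0).

Set f=λy, z=hλ:
  k1=λy_n ⇒ h·k1=z·y_n;  k2=λ(1+6/11z)y_n ⇒ h·k2=z(1+6/11z)y_n
  y_{n+1}/y_n = 1 + 3/10z + 7/10z(1+6/11z) = 1 + z + 21/55z²
  Hence R(z) = 1 + z + 21/55z².

Find x<0 with |R(x)|<1.
x=-1.7: |R|=0.4035
R=1: x+21/55x²=0 ⇒ x=−55/21=-2.6190; min R=1−1/(4·21/55)=0.3452>−1
Confirm numerically:
  x=-2.343: |R|=0.75305 <1
  x=-2.284: |R|=0.70781 <1
  x=-2.036: |R|=0.54675 <1
  x=-3.091: |R|=1.55700 >1
  x=-3.016: |R|=1.45712 >1
Stable set (-2.6190, 0).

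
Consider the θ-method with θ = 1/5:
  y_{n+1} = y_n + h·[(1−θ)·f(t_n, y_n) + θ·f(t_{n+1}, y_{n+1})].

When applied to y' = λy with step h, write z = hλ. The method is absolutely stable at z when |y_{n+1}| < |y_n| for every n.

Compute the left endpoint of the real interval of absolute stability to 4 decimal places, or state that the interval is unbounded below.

z* = -3.3333.

With y'=λy (z=hλ):
  y_{n+1} = y_n + z·[4/5·y_n + 1/5·y_{n+1}] ⇒ (1 − 1/5z)y_{n+1} = (1 + 4/5z)y_n
  Hence R(z) = (1 + 4/5z)/(1 − 1/5z).

Find x<0 with |R(x)|<1.
x=-1.5: |R|=0.1538
R=−1: 1+4/5x = −1+1/5x ⇒ -3/5x=2 ⇒ x=2/(-3/5)=-3.3333
Confirm numerically:
  x=-3.150: |R|=0.93252 <1
  x=-2.142: |R|=0.49958 <1
  x=-1.629: |R|=0.22869 <1
  x=-1.504: |R|=0.15621 <1
  x=-3.757: |R|=1.14514 >1
  x=-3.712: |R|=1.13039 >1
  x=-3.417: |R|=1.02982 >1
Interval (-3.3333, 0).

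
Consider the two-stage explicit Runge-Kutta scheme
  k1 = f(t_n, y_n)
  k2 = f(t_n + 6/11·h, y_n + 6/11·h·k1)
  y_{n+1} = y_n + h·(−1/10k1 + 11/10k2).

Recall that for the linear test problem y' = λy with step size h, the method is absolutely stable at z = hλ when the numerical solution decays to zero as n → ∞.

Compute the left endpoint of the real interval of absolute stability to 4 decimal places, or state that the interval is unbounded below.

Test eqn y'=λy, z=hλ:
  k1=λy_n ⇒ h·k1=z·y_n;  k2=λ(1+6/11z)y_n ⇒ h·k2=z(1+6/11z)y_n
  y_{n+1}/y_n = 1 − 1/10z + 11/10z(1+6/11z) = 1 + z + 3/5z²
  so R(z) = 1 + z + 3/5z².

Boundary: |R(x)|=1, x<0.
x=-0.59: |R|=0.6189
R=1: x+3/5x²=0 ⇒ x=−5/3=-1.6667; min R=1−1/(4·3/5)=0.5833>−1
Confirm numerically:
  x=-1.208: |R|=0.66756 <1
  x=-0.999: |R|=0.59980 <1
  x=-0.822: |R|=0.58341 <1
  x=-0.731: |R|=0.58962 <1
  x=-2.261: |R|=1.80627 >1
  x=-2.026: |R|=1.43681 >1
Interval (-1.6667, 0).

left endpoint -1.6667.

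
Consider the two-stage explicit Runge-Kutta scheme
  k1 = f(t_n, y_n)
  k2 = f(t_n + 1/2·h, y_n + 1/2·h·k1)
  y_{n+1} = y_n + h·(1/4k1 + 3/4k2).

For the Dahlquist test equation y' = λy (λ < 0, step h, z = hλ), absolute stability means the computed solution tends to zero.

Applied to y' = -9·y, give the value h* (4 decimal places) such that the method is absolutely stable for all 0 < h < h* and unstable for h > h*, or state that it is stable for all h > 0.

Test eqn y'=λy, z=hλ:
  k1=λy_n ⇒ h·k1=z·y_n;  k2=λ(1+1/2z)y_n ⇒ h·k2=z(1+1/2z)y_n
  y_{n+1}/y_n = 1 + 1/4z + 3/4z(1+1/2z) = 1 + z + 3/8z²
  R(z) = 1 + z + 3/8z².

Boundary: |R(x)|=1, x<0.
x=-0.51: |R|=0.5875
R=1: x+3/8x²=0 ⇒ x=−8/3=-2.6667; min R=1−1/(4·3/8)=0.3333>−1
Confirm numerically:
  x=-2.332: |R|=0.70733 <1
  x=-2.015: |R|=0.50758 <1
  x=-1.767: |R|=0.40386 <1
  x=-1.639: |R|=0.36837 <1
  x=-3.086: |R|=1.48527 >1
  x=-2.863: |R|=1.21079 >1
  x=-2.779: |R|=1.11707 >1
Interval (-2.6667, 0).

(-2.6667,0); λ=-9 ⇒ h* = (8/3)/9 = 0.2963.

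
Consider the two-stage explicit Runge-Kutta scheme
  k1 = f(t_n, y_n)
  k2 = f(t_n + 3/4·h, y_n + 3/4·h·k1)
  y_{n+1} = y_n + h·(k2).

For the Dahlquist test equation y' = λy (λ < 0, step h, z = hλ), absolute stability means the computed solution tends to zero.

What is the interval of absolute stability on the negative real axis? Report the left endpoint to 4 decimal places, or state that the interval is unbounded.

On y'=λy, z=hλ:
  k1=λy_n ⇒ h·k1=z·y_n;  k2=λ(1+3/4z)y_n ⇒ h·k2=z(1+3/4z)y_n
  y_{n+1}/y_n = 1 + z(1+3/4z) = 1 + z + 3/4z²
  ⇒ R(z) = 1 + z + 3/4z².

Solve |R(x)|<1 on ℝ⁻.
x=-1.21: |R|=0.8881
R=1: x+3/4x²=0 ⇒ x=−4/3=-1.3333; min R=1−1/(4·3/4)=0.6667>−1
Confirm numerically:
  x=-1.061: |R|=0.78329 <1
  x=-1.027: |R|=0.76405 <1
  x=-0.831: |R|=0.68692 <1
  x=-1.741: |R|=1.53231 >1
  x=-1.700: |R|=1.46750 >1
So |R|<1 on (-1.3333, 0).

(-1.3333, 0).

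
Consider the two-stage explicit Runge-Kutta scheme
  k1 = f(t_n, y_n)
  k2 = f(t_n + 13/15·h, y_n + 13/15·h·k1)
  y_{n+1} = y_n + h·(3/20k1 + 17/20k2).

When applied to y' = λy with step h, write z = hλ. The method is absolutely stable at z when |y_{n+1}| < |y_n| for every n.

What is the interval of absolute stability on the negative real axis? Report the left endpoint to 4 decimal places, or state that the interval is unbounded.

Test eqn y'=λy, z=hλ:
  k1=λy_n ⇒ h·k1=z·y_n;  k2=λ(1+13/15z)y_n ⇒ h·k2=z(1+13/15z)y_n
  y_{n+1}/y_n = 1 + 3/20z + 17/20z(1+13/15z) = 1 + z + 221/300z²
  Hence R(z) = 1 + z + 221/300z².

Boundary: |R(x)|=1, x<0.
x=-0.89: |R|=0.6935
R=1: x+221/300x²=0 ⇒ x=−300/221=-1.3575; min R=1−1/(4·221/300)=0.6606>−1
Confirm numerically:
  x=-1.078: |R|=0.77807 <1
  x=-0.991: |R|=0.73247 <1
  x=-0.854: |R|=0.68326 <1
  x=-0.763: |R|=0.66586 <1
  x=-1.952: |R|=1.85492 >1
  x=-1.845: |R|=1.66263 >1
Interval (-1.3575, 0).

z∈(-1.3575,0).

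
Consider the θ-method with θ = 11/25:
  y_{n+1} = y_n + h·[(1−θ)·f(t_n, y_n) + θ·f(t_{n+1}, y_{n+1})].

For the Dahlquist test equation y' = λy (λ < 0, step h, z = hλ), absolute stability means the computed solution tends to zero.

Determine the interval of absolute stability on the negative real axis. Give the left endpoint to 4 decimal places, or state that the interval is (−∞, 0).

Set f=λy, z=hλ:
  y_{n+1} = y_n + z·[14/25·y_n + 11/25·y_{n+1}] ⇒ (1 − 11/25z)y_{n+1} = (1 + 14/25z)y_n
  R(z) = (1 + 14/25z)/(1 − 11/25z).

Solve |R(x)|<1 on ℝ⁻.
x=-1.22: |R|=0.2061
R=−1: 1+14/25x = −1+11/25x ⇒ -3/25x=2 ⇒ x=2/(-3/25)=-16.6667
Confirm numerically:
  x=-15.776: |R|=0.98654 <1
  x=-14.827: |R|=0.97066 <1
  x=-10.226: |R|=0.85946 <1
  x=-9.093: |R|=0.81827 <1
  x=-16.770: |R|=1.00148 >1
  x=-16.764: |R|=1.00139 >1
  x=-16.697: |R|=1.00044 >1
Interval (-16.6667, 0).

(-16.6667, 0).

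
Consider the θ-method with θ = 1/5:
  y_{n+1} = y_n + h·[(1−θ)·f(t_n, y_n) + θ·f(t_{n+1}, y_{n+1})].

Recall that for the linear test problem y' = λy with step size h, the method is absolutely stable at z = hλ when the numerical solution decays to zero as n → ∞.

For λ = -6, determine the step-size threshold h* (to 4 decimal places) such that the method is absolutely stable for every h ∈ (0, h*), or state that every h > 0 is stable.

(-3.3333,0); λ=-6 ⇒ h* = (10/3)/6 = 0.5556.

With y'=λy (z=hλ):
  y_{n+1} = y_n + z·[4/5·y_n + 1/5·y_{n+1}] ⇒ (1 − 1/5z)y_{n+1} = (1 + 4/5z)y_n
  so R(z) = (1 + 4/5z)/(1 − 1/5z).

Find x<0 with |R(x)|<1.
x=-1.59: |R|=0.2064
R=−1: 1+4/5x = −1+1/5x ⇒ -3/5x=2 ⇒ x=2/(-3/5)=-3.3333
Confirm numerically:
  x=-3.027: |R|=0.88551 <1
  x=-2.349: |R|=0.59818 <1
  x=-1.654: |R|=0.24286 <1
  x=-3.719: |R|=1.13270 >1
  x=-3.654: |R|=1.11116 >1
Interval (-3.3333, 0).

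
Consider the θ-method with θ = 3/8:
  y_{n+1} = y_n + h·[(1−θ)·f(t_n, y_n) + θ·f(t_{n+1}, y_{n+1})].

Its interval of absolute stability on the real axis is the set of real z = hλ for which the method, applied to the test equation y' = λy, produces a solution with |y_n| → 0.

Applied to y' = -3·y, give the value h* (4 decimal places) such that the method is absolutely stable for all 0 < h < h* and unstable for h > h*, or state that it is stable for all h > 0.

With y'=λy (z=hλ):
  y_{n+1} = y_n + z·[5/8·y_n + 3/8·y_{n+1}] ⇒ (1 − 3/8z)y_{n+1} = (1 + 5/8z)y_n
  ⇒ R(z) = (1 + 5/8z)/(1 − 3/8z).

Solve |R(x)|<1 on ℝ⁻.
x=-0.61: |R|=0.5036
R=−1: 1+5/8x = −1+3/8x ⇒ -1/4x=2 ⇒ x=2/(-1/4)=-8.0000
Confirm numerically:
  x=-6.717: |R|=0.90885 <1
  x=-5.772: |R|=0.82398 <1
  x=-5.268: |R|=0.77046 <1
  x=-8.358: |R|=1.02165 >1
  x=-8.306: |R|=1.01859 >1
Interval (-8.0000, 0).

(-8.0000,0); λ=-3 ⇒ h* = (8)/3 = 2.6667.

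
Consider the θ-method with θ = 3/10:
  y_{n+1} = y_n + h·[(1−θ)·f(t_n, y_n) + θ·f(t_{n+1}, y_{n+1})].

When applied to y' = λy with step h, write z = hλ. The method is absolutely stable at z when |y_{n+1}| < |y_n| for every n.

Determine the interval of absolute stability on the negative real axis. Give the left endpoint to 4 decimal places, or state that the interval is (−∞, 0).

(-5.0000, 0).

Set f=λy, z=hλ:
  y_{n+1} = y_n + z·[7/10·y_n + 3/10·y_{n+1}] ⇒ (1 − 3/10z)y_{n+1} = (1 + 7/10z)y_n
  Hence R(z) = (1 + 7/10z)/(1 − 3/10z).

Find x<0 with |R(x)|<1.
x=-1.21: |R|=0.1123
R=−1: 1+7/10x = −1+3/10x ⇒ -2/5x=2 ⇒ x=2/(-2/5)=-5.0000
Confirm numerically:
  x=-4.855: |R|=0.97639 <1
  x=-3.792: |R|=0.77395 <1
  x=-3.241: |R|=0.64326 <1
  x=-2.777: |R|=0.51492 <1
  x=-5.330: |R|=1.05079 >1
  x=-5.241: |R|=1.03748 >1
  x=-5.189: |R|=1.02957 >1
Stable set (-5.0000, 0).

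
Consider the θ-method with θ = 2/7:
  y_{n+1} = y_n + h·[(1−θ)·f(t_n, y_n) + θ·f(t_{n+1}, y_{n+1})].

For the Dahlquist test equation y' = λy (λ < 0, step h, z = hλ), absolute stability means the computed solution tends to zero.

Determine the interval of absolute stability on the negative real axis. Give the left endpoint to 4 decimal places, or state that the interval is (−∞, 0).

Test eqn y'=λy, z=hλ:
  y_{n+1} = y_n + z·[5/7·y_n + 2/7·y_{n+1}] ⇒ (1 − 2/7z)y_{n+1} = (1 + 5/7z)y_n
  R(z) = (1 + 5/7z)/(1 − 2/7z).

Boundary: |R(x)|=1, x<0.
x=-0.43: |R|=0.6170
R=−1: 1+5/7x = −1+2/7x ⇒ -3/7x=2 ⇒ x=2/(-3/7)=-4.6667
Confirm numerically:
  x=-3.739: |R|=0.80778 <1
  x=-3.718: |R|=0.80285 <1
  x=-3.054: |R|=0.63091 <1
  x=-2.295: |R|=0.38611 <1
  x=-4.989: |R|=1.05696 >1
  x=-4.736: |R|=1.01263 >1
Stable set (-4.6667, 0).

z∈(-4.6667,0).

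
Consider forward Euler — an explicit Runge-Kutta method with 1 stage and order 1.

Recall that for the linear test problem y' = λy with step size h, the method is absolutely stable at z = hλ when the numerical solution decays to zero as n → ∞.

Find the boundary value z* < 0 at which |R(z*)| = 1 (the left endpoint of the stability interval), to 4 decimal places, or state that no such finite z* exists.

left endpoint -2.0000.

Set f=λy, z=hλ:
  order 1, 1-stage ⇒ R(z)=1+z
  (e.g. R(-1.46)=-0.46000, |R|=0.46000)

Solve |R(x)|<1 on ℝ⁻.
x=-1.46: |R|=0.4600
|R(-2.39)|=1.3900 |R(-1.49)|=0.4900 |R(-1.48)|=0.4800
Bisect:
  x_lo=-2.4388 |R|=1.4388  x_hi=-0.2288 |R|=0.7712
  mid=-1.33380 |R|=0.33380 →hi
  mid=-1.88632 |R|=0.88632 →hi
  mid=-2.16258 |R|=1.16258 →lo
  mid=-2.02445 |R|=1.02445 →lo
  mid=-1.95538 |R|=0.95538 →hi
  mid=-1.98992 |R|=0.98992 →hi
  mid=-2.00718 |R|=1.00718 →lo
  mid=-1.99855 |R|=0.99855 →hi
  ...
  [-2.00003,-1.99990] ⇒ x*=-2.0000
Interval (-2.0000, 0).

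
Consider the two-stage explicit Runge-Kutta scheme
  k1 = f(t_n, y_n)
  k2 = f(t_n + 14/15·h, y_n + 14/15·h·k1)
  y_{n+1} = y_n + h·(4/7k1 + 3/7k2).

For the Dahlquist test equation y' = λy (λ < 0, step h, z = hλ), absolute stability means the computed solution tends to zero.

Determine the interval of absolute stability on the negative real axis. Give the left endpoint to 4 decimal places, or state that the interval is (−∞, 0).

On y'=λy, z=hλ:
  k1=λy_n ⇒ h·k1=z·y_n;  k2=λ(1+14/15z)y_n ⇒ h·k2=z(1+14/15z)y_n
  y_{n+1}/y_n = 1 + 4/7z + 3/7z(1+14/15z) = 1 + z + 2/5z²
  Hence R(z) = 1 + z + 2/5z².

Solve |R(x)|<1 on ℝ⁻.
x=-0.77: |R|=0.4672
R=1: x+2/5x²=0 ⇒ x=−5/2=-2.5000; min R=1−1/(4·2/5)=0.3750>−1
Confirm numerically:
  x=-2.131: |R|=0.68546 <1
  x=-1.993: |R|=0.59582 <1
  x=-1.628: |R|=0.43215 <1
  x=-2.855: |R|=1.40541 >1
  x=-2.712: |R|=1.22998 >1
  x=-2.656: |R|=1.16573 >1
Stable set (-2.5000, 0).

(-2.5000, 0).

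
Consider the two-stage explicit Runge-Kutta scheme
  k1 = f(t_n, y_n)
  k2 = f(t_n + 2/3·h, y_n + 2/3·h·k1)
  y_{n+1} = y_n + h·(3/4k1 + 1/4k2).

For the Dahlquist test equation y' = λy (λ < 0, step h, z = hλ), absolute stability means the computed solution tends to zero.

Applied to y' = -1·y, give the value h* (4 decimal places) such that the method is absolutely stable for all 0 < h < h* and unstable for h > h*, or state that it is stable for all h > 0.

(-6.0000,0); λ=-1 ⇒ h* = (6)/1 = 6.0000.

Set f=λy, z=hλ:
  k1=λy_n ⇒ h·k1=z·y_n;  k2=λ(1+2/3z)y_n ⇒ h·k2=z(1+2/3z)y_n
  y_{n+1}/y_n = 1 + 3/4z + 1/4z(1+2/3z) = 1 + z + 1/6z²
  ⇒ R(z) = 1 + z + 1/6z².

Solve |R(x)|<1 on ℝ⁻.
x=-0.79: |R|=0.3140
R=1: x+1/6x²=0 ⇒ x=−6=-6.0000; min R=1−1/(4·1/6)=-0.5000>−1
Confirm numerically:
  x=-5.831: |R|=0.83576 <1
  x=-5.807: |R|=0.81321 <1
  x=-5.172: |R|=0.28626 <1
  x=-2.939: |R|=0.49938 <1
  x=-6.160: |R|=1.16427 >1
  x=-6.051: |R|=1.05143 >1
Interval (-6.0000, 0).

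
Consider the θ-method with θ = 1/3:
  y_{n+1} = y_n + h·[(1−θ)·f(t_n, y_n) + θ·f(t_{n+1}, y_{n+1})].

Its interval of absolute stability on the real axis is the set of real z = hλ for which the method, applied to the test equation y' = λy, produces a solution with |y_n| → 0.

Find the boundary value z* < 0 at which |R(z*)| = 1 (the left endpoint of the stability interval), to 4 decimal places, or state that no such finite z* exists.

With y'=λy (z=hλ):
  y_{n+1} = y_n + z·[2/3·y_n + 1/3·y_{n+1}] ⇒ (1 − 1/3z)y_{n+1} = (1 + 2/3z)y_n
  R(z) = (1 + 2/3z)/(1 − 1/3z).

Solve |R(x)|<1 on ℝ⁻.
x=-0.69: |R|=0.4390
R=−1: 1+2/3x = −1+1/3x ⇒ -1/3x=2 ⇒ x=2/(-1/3)=-6.0000
Confirm numerically:
  x=-5.406: |R|=0.92934 <1
  x=-4.820: |R|=0.84910 <1
  x=-3.310: |R|=0.57369 <1
  x=-2.617: |R|=0.39772 <1
  x=-6.284: |R|=1.03059 >1
  x=-6.229: |R|=1.02481 >1
So |R|<1 on (-6.0000, 0).

z* = -6.0000.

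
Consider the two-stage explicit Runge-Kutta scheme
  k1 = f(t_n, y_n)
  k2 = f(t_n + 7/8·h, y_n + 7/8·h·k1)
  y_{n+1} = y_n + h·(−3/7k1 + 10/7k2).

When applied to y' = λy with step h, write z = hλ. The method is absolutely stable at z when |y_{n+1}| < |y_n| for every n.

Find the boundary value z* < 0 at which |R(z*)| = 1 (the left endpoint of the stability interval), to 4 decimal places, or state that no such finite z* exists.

Set f=λy, z=hλ:
  k1=λy_n ⇒ h·k1=z·y_n;  k2=λ(1+7/8z)y_n ⇒ h·k2=z(1+7/8z)y_n
  y_{n+1}/y_n = 1 − 3/7z + 10/7z(1+7/8z) = 1 + z + 5/4z²
  Hence R(z) = 1 + z + 5/4z².

Need |R(x)|<1, x<0.
x=-0.96: |R|=1.1920
R=1: x+5/4x²=0 ⇒ x=−4/5=-0.8000; min R=1−1/(4·5/4)=0.8000>−1
Confirm numerically:
  x=-0.748: |R|=0.95138 <1
  x=-0.713: |R|=0.92246 <1
  x=-0.582: |R|=0.84140 <1
  x=-0.437: |R|=0.80171 <1
  x=-1.384: |R|=2.01032 >1
  x=-1.234: |R|=1.66945 >1
  x=-0.873: |R|=1.07966 >1
Stable set (-0.8000, 0).

left endpoint -0.8000.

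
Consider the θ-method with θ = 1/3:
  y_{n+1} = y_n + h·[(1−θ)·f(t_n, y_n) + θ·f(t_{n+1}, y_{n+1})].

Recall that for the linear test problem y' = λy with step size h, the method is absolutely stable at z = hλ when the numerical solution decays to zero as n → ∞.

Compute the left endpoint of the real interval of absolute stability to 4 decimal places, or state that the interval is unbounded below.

Test eqn y'=λy, z=hλ:
  y_{n+1} = y_n + z·[2/3·y_n + 1/3·y_{n+1}] ⇒ (1 − 1/3z)y_{n+1} = (1 + 2/3z)y_n
  Hence R(z) = (1 + 2/3z)/(1 − 1/3z).

Find x<0 with |R(x)|<1.
x=-1.31: |R|=0.0882
R=−1: 1+2/3x = −1+1/3x ⇒ -1/3x=2 ⇒ x=2/(-1/3)=-6.0000
Confirm numerically:
  x=-4.366: |R|=0.77817 <1
  x=-2.718: |R|=0.42602 <1
  x=-2.633: |R|=0.40227 <1
  x=-6.506: |R|=1.05323 >1
  x=-6.092: |R|=1.01012 >1
  x=-6.081: |R|=1.00892 >1
So |R|<1 on (-6.0000, 0).

left endpoint -6.0000.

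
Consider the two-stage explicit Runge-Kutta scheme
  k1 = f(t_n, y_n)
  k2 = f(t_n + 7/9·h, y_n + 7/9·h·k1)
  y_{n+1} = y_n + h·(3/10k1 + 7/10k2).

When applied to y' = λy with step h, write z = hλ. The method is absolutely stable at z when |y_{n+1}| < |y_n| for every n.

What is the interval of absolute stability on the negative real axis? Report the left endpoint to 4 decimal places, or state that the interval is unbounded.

With y'=λy (z=hλ):
  k1=λy_n ⇒ h·k1=z·y_n;  k2=λ(1+7/9z)y_n ⇒ h·k2=z(1+7/9z)y_n
  y_{n+1}/y_n = 1 + 3/10z + 7/10z(1+7/9z) = 1 + z + 49/90z²
  so R(z) = 1 + z + 49/90z².

Solve |R(x)|<1 on ℝ⁻.
x=-1.75: |R|=0.9174
R=1: x+49/90x²=0 ⇒ x=−90/49=-1.8367; min R=1−1/(4·49/90)=0.5408>−1
Confirm numerically:
  x=-1.093: |R|=0.55742 <1
  x=-0.874: |R|=0.54189 <1
  x=-0.750: |R|=0.55625 <1
  x=-2.330: |R|=1.62573 >1
  x=-2.197: |R|=1.43093 >1
  x=-1.918: |R|=1.08486 >1
Stable set (-1.8367, 0).

z∈(-1.8367,0).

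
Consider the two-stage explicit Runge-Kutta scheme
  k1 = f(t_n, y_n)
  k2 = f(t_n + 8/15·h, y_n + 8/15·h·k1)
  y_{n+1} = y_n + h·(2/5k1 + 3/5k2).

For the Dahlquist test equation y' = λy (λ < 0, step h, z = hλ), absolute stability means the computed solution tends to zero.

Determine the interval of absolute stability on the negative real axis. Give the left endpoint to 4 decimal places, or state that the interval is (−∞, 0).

Test eqn y'=λy, z=hλ:
  k1=λy_n ⇒ h·k1=z·y_n;  k2=λ(1+8/15z)y_n ⇒ h·k2=z(1+8/15z)y_n
  y_{n+1}/y_n = 1 + 2/5z + 3/5z(1+8/15z) = 1 + z + 8/25z²
  ⇒ R(z) = 1 + z + 8/25z².

Need |R(x)|<1, x<0.
x=-0.9: |R|=0.3592
R=1: x+8/25x²=0 ⇒ x=−25/8=-3.1250; min R=1−1/(4·8/25)=0.2188>−1
Confirm numerically:
  x=-2.775: |R|=0.68920 <1
  x=-2.114: |R|=0.31608 <1
  x=-2.108: |R|=0.31397 <1
  x=-1.934: |R|=0.26291 <1
  x=-3.570: |R|=1.50837 >1
  x=-3.194: |R|=1.07052 >1
Stable set (-3.1250, 0).

z∈(-3.1250,0).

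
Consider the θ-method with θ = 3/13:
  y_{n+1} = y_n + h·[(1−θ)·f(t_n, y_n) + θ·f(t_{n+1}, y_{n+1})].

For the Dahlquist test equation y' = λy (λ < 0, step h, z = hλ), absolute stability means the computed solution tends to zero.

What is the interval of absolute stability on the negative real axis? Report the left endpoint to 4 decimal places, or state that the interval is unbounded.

On y'=λy, z=hλ:
  y_{n+1} = y_n + z·[10/13·y_n + 3/13·y_{n+1}] ⇒ (1 − 3/13z)y_{n+1} = (1 + 10/13z)y_n
  R(z) = (1 + 10/13z)/(1 − 3/13z).

Find x<0 with |R(x)|<1.
x=-0.59: |R|=0.4807
R=−1: 1+10/13x = −1+3/13x ⇒ -7/13x=2 ⇒ x=2/(-7/13)=-3.7143
Confirm numerically:
  x=-2.702: |R|=0.66427 <1
  x=-2.263: |R|=0.48663 <1
  x=-1.522: |R|=0.12638 <1
  x=-3.905: |R|=1.05402 >1
  x=-3.861: |R|=1.04178 >1
  x=-3.782: |R|=1.01947 >1
Stable set (-3.7143, 0).

(-3.7143, 0).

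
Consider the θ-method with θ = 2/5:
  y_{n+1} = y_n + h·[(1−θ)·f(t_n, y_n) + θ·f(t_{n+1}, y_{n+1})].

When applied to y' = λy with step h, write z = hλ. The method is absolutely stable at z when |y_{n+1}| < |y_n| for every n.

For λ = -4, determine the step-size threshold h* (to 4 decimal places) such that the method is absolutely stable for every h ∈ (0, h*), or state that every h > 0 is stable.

(-10.0000,0); λ=-4 ⇒ h* = (10)/4 = 2.5000.

With y'=λy (z=hλ):
  y_{n+1} = y_n + z·[3/5·y_n + 2/5·y_{n+1}] ⇒ (1 − 2/5z)y_{n+1} = (1 + 3/5z)y_n
  so R(z) = (1 + 3/5z)/(1 − 2/5z).

Find x<0 with |R(x)|<1.
x=-0.54: |R|=0.5559
R=−1: 1+3/5x = −1+2/5x ⇒ -1/5x=2 ⇒ x=2/(-1/5)=-10.0000
Confirm numerically:
  x=-9.959: |R|=0.99835 <1
  x=-9.071: |R|=0.95986 <1
  x=-5.463: |R|=0.71512 <1
  x=-10.532: |R|=1.02041 >1
  x=-10.322: |R|=1.01256 >1
  x=-10.091: |R|=1.00361 >1
Interval (-10.0000, 0).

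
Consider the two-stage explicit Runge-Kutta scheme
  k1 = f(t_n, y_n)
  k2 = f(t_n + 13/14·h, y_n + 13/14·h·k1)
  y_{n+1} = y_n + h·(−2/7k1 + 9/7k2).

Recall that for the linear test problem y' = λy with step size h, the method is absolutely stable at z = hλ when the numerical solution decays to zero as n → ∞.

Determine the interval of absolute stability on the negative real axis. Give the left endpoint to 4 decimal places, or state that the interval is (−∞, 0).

Set f=λy, z=hλ:
  k1=λy_n ⇒ h·k1=z·y_n;  k2=λ(1+13/14z)y_n ⇒ h·k2=z(1+13/14z)y_n
  y_{n+1}/y_n = 1 − 2/7z + 9/7z(1+13/14z) = 1 + z + 117/98z²
  so R(z) = 1 + z + 117/98z².

Find x<0 with |R(x)|<1.
x=-1.61: |R|=2.4847
R=1: x+117/98x²=0 ⇒ x=−98/117=-0.8376; min R=1−1/(4·117/98)=0.7906>−1
Confirm numerically:
  x=-0.730: |R|=0.90622 <1
  x=-0.600: |R|=0.82980 <1
  x=-0.371: |R|=0.79333 <1
  x=-1.289: |R|=1.69465 >1
  x=-1.246: |R|=1.60751 >1
  x=-0.993: |R|=1.18422 >1
Interval (-0.8376, 0).

(-0.8376, 0).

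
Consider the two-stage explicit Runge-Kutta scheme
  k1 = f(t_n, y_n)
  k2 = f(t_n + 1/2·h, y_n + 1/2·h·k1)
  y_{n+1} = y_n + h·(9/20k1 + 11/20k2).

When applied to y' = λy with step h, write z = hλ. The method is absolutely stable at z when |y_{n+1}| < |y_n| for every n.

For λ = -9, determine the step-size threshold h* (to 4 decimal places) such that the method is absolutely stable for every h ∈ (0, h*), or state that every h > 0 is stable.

On y'=λy, z=hλ:
  k1=λy_n ⇒ h·k1=z·y_n;  k2=λ(1+1/2z)y_n ⇒ h·k2=z(1+1/2z)y_n
  y_{n+1}/y_n = 1 + 9/20z + 11/20z(1+1/2z) = 1 + z + 11/40z²
  so R(z) = 1 + z + 11/40z².

Find x<0 with |R(x)|<1.
x=-0.75: |R|=0.4047
R=1: x+11/40x²=0 ⇒ x=−40/11=-3.6364; min R=1−1/(4·11/40)=0.0909>−1
Confirm numerically:
  x=-3.057: |R|=0.51294 <1
  x=-2.864: |R|=0.39169 <1
  x=-1.762: |R|=0.09178 <1
  x=-4.123: |R|=1.55176 >1
  x=-3.996: |R|=1.39520 >1
  x=-3.988: |R|=1.38564 >1
Stable set (-3.6364, 0).

(-3.6364,0); λ=-9 ⇒ h* = (40/11)/9 = 0.4040.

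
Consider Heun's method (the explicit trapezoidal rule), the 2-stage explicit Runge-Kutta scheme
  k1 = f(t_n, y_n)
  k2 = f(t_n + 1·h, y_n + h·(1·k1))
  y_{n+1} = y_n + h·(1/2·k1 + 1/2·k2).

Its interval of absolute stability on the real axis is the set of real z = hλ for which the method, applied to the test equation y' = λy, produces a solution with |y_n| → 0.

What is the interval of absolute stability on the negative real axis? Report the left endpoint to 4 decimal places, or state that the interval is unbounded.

Set f=λy, z=hλ:
  order 2, 2-stage ⇒ R(z)=1+z+z^2/2
  (e.g. R(-1.68)=0.73120, |R|=0.73120)

Boundary: |R(x)|=1, x<0.
x=-1.68: |R|=0.7312
|R(-2.39)|=1.4661 |R(-1.94)|=0.9418 |R(-1.53)|=0.6404
Bisect:
  x_lo=-2.4293 |R|=1.5215  x_hi=-0.1547 |R|=0.8572
  mid=-1.29202 |R|=0.54264 →hi
  mid=-1.86067 |R|=0.87037 →hi
  mid=-2.14499 |R|=1.15550 →lo
  mid=-2.00283 |R|=1.00283 →lo
  mid=-1.93175 |R|=0.93408 →hi
  mid=-1.96729 |R|=0.96782 →hi
  mid=-1.98506 |R|=0.98517 →hi
  mid=-1.99394 |R|=0.99396 →hi
  mid=-1.99839 |R|=0.99839 →hi
  mid=-2.00061 |R|=1.00061 →lo
  ...
  [-2.00005,-1.99991] ⇒ x*=-2.0000
Stable set (-2.0000, 0).

z∈(-2.0000,0).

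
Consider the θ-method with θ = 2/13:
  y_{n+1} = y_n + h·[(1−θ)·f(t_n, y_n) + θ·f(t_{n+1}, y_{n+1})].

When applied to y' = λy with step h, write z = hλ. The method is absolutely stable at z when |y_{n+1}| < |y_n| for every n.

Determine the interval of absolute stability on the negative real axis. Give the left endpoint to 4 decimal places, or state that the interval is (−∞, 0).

Test eqn y'=λy, z=hλ:
  y_{n+1} = y_n + z·[11/13·y_n + 2/13·y_{n+1}] ⇒ (1 − 2/13z)y_{n+1} = (1 + 11/13z)y_n
  Hence R(z) = (1 + 11/13z)/(1 − 2/13z).

Solve |R(x)|<1 on ℝ⁻.
x=-1.76: |R|=0.3850
R=−1: 1+11/13x = −1+2/13x ⇒ -9/13x=2 ⇒ x=2/(-9/13)=-2.8889
Confirm numerically:
  x=-2.804: |R|=0.95894 <1
  x=-1.892: |R|=0.46544 <1
  x=-1.344: |R|=0.11372 <1
  x=-3.422: |R|=1.24179 >1
  x=-2.983: |R|=1.04466 >1
Interval (-2.8889, 0).

(-2.8889, 0).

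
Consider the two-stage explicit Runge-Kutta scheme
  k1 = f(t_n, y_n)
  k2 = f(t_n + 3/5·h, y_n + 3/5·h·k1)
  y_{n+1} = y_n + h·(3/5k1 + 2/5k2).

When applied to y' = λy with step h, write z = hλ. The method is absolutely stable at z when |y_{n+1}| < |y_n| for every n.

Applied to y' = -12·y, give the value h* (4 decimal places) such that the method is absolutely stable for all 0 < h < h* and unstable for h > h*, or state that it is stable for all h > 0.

(-4.1667,0); λ=-12 ⇒ h* = (25/6)/12 = 0.3472.

With y'=λy (z=hλ):
  k1=λy_n ⇒ h·k1=z·y_n;  k2=λ(1+3/5z)y_n ⇒ h·k2=z(1+3/5z)y_n
  y_{n+1}/y_n = 1 + 3/5z + 2/5z(1+3/5z) = 1 + z + 6/25z²
  so R(z) = 1 + z + 6/25z².

Boundary: |R(x)|=1, x<0.
x=-1: |R|=0.2400
R=1: x+6/25x²=0 ⇒ x=−25/6=-4.1667; min R=1−1/(4·6/25)=-0.0417>−1
Confirm numerically:
  x=-3.461: |R|=0.41385 <1
  x=-2.340: |R|=0.02586 <1
  x=-2.030: |R|=0.04098 <1
  x=-4.392: |R|=1.23752 >1
  x=-4.323: |R|=1.16220 >1
So |R|<1 on (-4.1667, 0).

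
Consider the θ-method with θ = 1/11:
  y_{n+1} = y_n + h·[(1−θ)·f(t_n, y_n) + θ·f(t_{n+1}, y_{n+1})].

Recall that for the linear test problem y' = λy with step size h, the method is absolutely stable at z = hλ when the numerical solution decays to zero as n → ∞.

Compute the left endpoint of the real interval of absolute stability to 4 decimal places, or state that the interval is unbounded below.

left endpoint -2.4444.

Test eqn y'=λy, z=hλ:
  y_{n+1} = y_n + z·[10/11·y_n + 1/11·y_{n+1}] ⇒ (1 − 1/11z)y_{n+1} = (1 + 10/11z)y_n
  ⇒ R(z) = (1 + 10/11z)/(1 − 1/11z).

Find x<0 with |R(x)|<1.
x=-0.88: |R|=0.1852
R=−1: 1+10/11x = −1+1/11x ⇒ -9/11x=2 ⇒ x=2/(-9/11)=-2.4444
Confirm numerically:
  x=-2.402: |R|=0.97150 <1
  x=-2.110: |R|=0.77040 <1
  x=-1.519: |R|=0.33469 <1
  x=-1.139: |R|=0.03213 <1
  x=-2.874: |R|=1.27865 >1
  x=-2.479: |R|=1.02307 >1
So |R|<1 on (-2.4444, 0).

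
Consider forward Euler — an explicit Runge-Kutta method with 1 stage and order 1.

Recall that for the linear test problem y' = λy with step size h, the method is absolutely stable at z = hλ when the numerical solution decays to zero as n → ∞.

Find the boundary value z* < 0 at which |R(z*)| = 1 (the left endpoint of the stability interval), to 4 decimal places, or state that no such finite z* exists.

Set f=λy, z=hλ:
  order 1, 1-stage ⇒ R(z)=1+z
  (e.g. R(-0.54)=0.46000, |R|=0.46000)

Boundary: |R(x)|=1, x<0.
x=-0.54: |R|=0.4600
|R(-1.86)|=0.8600 |R(-1.35)|=0.3500 |R(-0.81)|=0.1900
Bisect:
  x_lo=-2.8965 |R|=1.8965  x_hi=-0.0997 |R|=0.9003
  mid=-1.49812 |R|=0.49812 →hi
  mid=-2.19732 |R|=1.19732 →lo
  mid=-1.84772 |R|=0.84772 →hi
  mid=-2.02252 |R|=1.02252 →lo
  mid=-1.93512 |R|=0.93512 →hi
  mid=-1.97882 |R|=0.97882 →hi
  mid=-2.00067 |R|=1.00067 →lo
  mid=-1.98975 |R|=0.98975 →hi
  mid=-1.99521 |R|=0.99521 →hi
  ...
  [-2.00016,-1.99999] ⇒ x*=-2.0000
Interval (-2.0000, 0).

z* = -2.0000.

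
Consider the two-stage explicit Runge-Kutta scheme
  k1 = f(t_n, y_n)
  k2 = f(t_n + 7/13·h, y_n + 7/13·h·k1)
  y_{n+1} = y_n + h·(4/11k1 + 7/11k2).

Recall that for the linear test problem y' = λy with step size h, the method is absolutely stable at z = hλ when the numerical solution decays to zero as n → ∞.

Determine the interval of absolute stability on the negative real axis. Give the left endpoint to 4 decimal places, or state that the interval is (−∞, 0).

(-2.9184, 0).

With y'=λy (z=hλ):
  k1=λy_n ⇒ h·k1=z·y_n;  k2=λ(1+7/13z)y_n ⇒ h·k2=z(1+7/13z)y_n
  y_{n+1}/y_n = 1 + 4/11z + 7/11z(1+7/13z) = 1 + z + 49/143z²
  so R(z) = 1 + z + 49/143z².

Solve |R(x)|<1 on ℝ⁻.
x=-0.96: |R|=0.3558
R=1: x+49/143x²=0 ⇒ x=−143/49=-2.9184; min R=1−1/(4·49/143)=0.2704>−1
Confirm numerically:
  x=-2.351: |R|=0.54294 <1
  x=-1.791: |R|=0.30814 <1
  x=-1.722: |R|=0.29408 <1
  x=-1.518: |R|=0.27159 <1
  x=-3.185: |R|=1.29099 >1
  x=-3.111: |R|=1.20535 >1
  x=-3.061: |R|=1.14960 >1
Interval (-2.9184, 0).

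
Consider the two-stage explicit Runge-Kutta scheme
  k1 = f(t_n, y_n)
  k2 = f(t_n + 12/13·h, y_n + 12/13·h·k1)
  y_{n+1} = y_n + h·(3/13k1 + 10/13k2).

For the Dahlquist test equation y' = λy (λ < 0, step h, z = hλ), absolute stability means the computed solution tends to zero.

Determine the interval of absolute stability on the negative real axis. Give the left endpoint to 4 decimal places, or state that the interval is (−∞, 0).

On y'=λy, z=hλ:
  k1=λy_n ⇒ h·k1=z·y_n;  k2=λ(1+12/13z)y_n ⇒ h·k2=z(1+12/13z)y_n
  y_{n+1}/y_n = 1 + 3/13z + 10/13z(1+12/13z) = 1 + z + 120/169z²
  so R(z) = 1 + z + 120/169z².

Solve |R(x)|<1 on ℝ⁻.
x=-1.63: |R|=1.2566
R=1: x+120/169x²=0 ⇒ x=−169/120=-1.4083; min R=1−1/(4·120/169)=0.6479>−1
Confirm numerically:
  x=-1.339: |R|=0.93408 <1
  x=-1.167: |R|=0.80002 <1
  x=-0.660: |R|=0.64930 <1
  x=-1.696: |R|=1.34643 >1
  x=-1.657: |R|=1.29257 >1
  x=-1.495: |R|=1.09200 >1
Stable set (-1.4083, 0).

z∈(-1.4083,0).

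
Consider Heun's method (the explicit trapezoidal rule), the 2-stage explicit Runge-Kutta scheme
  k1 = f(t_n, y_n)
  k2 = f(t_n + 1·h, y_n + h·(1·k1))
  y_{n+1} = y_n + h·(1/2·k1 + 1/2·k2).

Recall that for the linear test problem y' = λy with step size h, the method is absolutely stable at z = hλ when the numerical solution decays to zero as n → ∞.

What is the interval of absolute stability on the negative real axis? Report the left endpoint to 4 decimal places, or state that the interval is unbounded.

Set f=λy, z=hλ:
  order 2, 2-stage ⇒ R(z)=1+z+z^2/2
  (e.g. R(-0.52)=0.61520, |R|=0.61520)

Need |R(x)|<1, x<0.
x=-0.52: |R|=0.6152
|R(-1.53)|=0.6404 |R(-0.99)|=0.5000 |R(-0.53)|=0.6104
Bisect:
  x_lo=-2.4271 |R|=1.5183  x_hi=-0.1912 |R|=0.8271
  mid=-1.30916 |R|=0.54779 →hi
  mid=-1.86814 |R|=0.87683 →hi
  mid=-2.14763 |R|=1.15853 →lo
  mid=-2.00788 |R|=1.00792 →lo
  mid=-1.93801 |R|=0.93993 →hi
  mid=-1.97295 |R|=0.97331 →hi
  mid=-1.99042 |R|=0.99046 →hi
  mid=-1.99915 |R|=0.99915 →hi
  ...
  [-2.00011,-1.99997] ⇒ x*=-2.0000
Interval (-2.0000, 0).

z∈(-2.0000,0).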